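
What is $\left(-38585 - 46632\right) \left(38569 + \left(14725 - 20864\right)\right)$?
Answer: $-2763587310$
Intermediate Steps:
$\left(-38585 - 46632\right) \left(38569 + \left(14725 - 20864\right)\right) = - 85217 \left(38569 - 6139\right) = \left(-85217\right) 32430 = -2763587310$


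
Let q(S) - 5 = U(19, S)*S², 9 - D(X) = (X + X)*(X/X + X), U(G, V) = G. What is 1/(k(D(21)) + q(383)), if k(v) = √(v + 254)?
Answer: 2787096/7767904113877 - I*√661/7767904113877 ≈ 3.588e-7 - 3.3098e-12*I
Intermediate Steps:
D(X) = 9 - 2*X*(1 + X) (D(X) = 9 - (X + X)*(X/X + X) = 9 - 2*X*(1 + X))
q(S) = 5 + 19*S²
k(v) = √(254 + v)
1/(k(D(21)) + q(383)) = 1/(√(254 + (9 - 2*21 - 2*21²)) + (5 + 19*383²)) = 1/(√(254 + (9 - 42 - 2*441)) + (5 + 19*146689)) = 1/(√(254 + (9 - 42 - 882)) + (5 + 2787091)) = 1/(√(254 - 915) + 2787096) = 1/(√(-661) + 2787096) = 1/(I*√661 + 2787096) = 1/(2787096 + I*√661)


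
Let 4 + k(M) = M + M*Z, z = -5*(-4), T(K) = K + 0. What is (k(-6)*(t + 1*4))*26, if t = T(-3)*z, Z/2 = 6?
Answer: 119392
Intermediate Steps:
Z = 12 (Z = 2*6 = 12)
T(K) = K
z = 20
t = -60 (t = -3*20 = -60)
k(M) = -4 + 13*M (k(M) = -4 + (M + M*12) = -4 + (M + 12*M) = -4 + 13*M)
(k(-6)*(t + 1*4))*26 = ((-4 + 13*(-6))*(-60 + 1*4))*26 = ((-4 - 78)*(-60 + 4))*26 = -82*(-56)*26 = 4592*26 = 119392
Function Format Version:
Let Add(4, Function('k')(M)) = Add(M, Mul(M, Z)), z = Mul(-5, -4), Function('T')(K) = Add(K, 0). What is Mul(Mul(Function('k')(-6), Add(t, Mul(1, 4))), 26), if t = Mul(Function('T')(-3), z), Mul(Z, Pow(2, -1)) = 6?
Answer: 119392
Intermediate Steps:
Z = 12 (Z = Mul(2, 6) = 12)
Function('T')(K) = K
z = 20
t = -60 (t = Mul(-3, 20) = -60)
Function('k')(M) = Add(-4, Mul(13, M)) (Function('k')(M) = Add(-4, Add(M, Mul(M, 12))) = Add(-4, Add(M, Mul(12, M))) = Add(-4, Mul(13, M)))
Mul(Mul(Function('k')(-6), Add(t, Mul(1, 4))), 26) = Mul(Mul(Add(-4, Mul(13, -6)), Add(-60, Mul(1, 4))), 26) = Mul(Mul(Add(-4, -78), Add(-60, 4)), 26) = Mul(Mul(-82, -56), 26) = Mul(4592, 26) = 119392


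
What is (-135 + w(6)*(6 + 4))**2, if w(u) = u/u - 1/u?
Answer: 144400/9 ≈ 16044.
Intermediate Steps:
w(u) = 1 - 1/u
(-135 + w(6)*(6 + 4))**2 = (-135 + ((-1 + 6)/6)*(6 + 4))**2 = (-135 + ((1/6)*5)*10)**2 = (-135 + (5/6)*10)**2 = (-135 + 25/3)**2 = (-380/3)**2 = 144400/9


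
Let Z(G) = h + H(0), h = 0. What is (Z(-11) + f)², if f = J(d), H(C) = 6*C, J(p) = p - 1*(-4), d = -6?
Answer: 4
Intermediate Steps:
J(p) = 4 + p (J(p) = p + 4 = 4 + p)
f = -2 (f = 4 - 6 = -2)
Z(G) = 0 (Z(G) = 0 + 6*0 = 0 + 0 = 0)
(Z(-11) + f)² = (0 - 2)² = (-2)² = 4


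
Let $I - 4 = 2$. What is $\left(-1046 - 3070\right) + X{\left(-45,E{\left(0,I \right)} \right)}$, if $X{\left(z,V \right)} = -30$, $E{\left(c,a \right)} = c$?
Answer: $-4146$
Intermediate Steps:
$I = 6$ ($I = 4 + 2 = 6$)
$\left(-1046 - 3070\right) + X{\left(-45,E{\left(0,I \right)} \right)} = \left(-1046 - 3070\right) - 30 = -4116 - 30 = -4146$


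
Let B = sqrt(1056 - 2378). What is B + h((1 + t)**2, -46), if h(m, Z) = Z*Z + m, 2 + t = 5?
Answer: 2132 + I*sqrt(1322) ≈ 2132.0 + 36.359*I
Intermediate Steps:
t = 3 (t = -2 + 5 = 3)
B = I*sqrt(1322) (B = sqrt(-1322) = I*sqrt(1322) ≈ 36.359*I)
h(m, Z) = m + Z**2 (h(m, Z) = Z**2 + m = m + Z**2)
B + h((1 + t)**2, -46) = I*sqrt(1322) + ((1 + 3)**2 + (-46)**2) = I*sqrt(1322) + (4**2 + 2116) = I*sqrt(1322) + (16 + 2116) = I*sqrt(1322) + 2132 = 2132 + I*sqrt(1322)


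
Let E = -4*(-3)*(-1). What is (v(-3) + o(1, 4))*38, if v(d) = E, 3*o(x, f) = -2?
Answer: -1444/3 ≈ -481.33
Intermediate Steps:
o(x, f) = -⅔ (o(x, f) = (⅓)*(-2) = -⅔)
E = -12 (E = 12*(-1) = -12)
v(d) = -12
(v(-3) + o(1, 4))*38 = (-12 - ⅔)*38 = -38/3*38 = -1444/3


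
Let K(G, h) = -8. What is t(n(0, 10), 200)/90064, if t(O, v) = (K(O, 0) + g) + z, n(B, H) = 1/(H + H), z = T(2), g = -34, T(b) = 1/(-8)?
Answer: -337/720512 ≈ -0.00046772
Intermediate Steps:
T(b) = -1/8
z = -1/8 ≈ -0.12500
n(B, H) = 1/(2*H)
t(O, v) = -337/8 (t(O, v) = (-8 - 34) - 1/8 = -42 - 1/8 = -337/8)
t(n(0, 10), 200)/90064 = -337/8/90064 = -337/8*1/90064 = -337/720512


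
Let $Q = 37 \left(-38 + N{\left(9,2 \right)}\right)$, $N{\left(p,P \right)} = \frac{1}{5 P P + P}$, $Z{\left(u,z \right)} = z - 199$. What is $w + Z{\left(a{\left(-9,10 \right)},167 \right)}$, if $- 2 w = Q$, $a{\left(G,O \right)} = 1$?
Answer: $\frac{29487}{44} \approx 670.16$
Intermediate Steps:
$Z{\left(u,z \right)} = -199 + z$
$N{\left(p,P \right)} = \frac{1}{P + 5 P^{2}}$ ($N{\left(p,P \right)} = \frac{1}{5 P^{2} + P} = \frac{1}{P + 5 P^{2}}$)
$Q = - \frac{30895}{22}$ ($Q = 37 \left(-38 + \frac{1}{2 \left(1 + 5 \cdot 2\right)}\right) = 37 \left(-38 + \frac{1}{2 \left(1 + 10\right)}\right) = 37 \left(-38 + \frac{1}{2 \cdot 11}\right) = 37 \left(-38 + \frac{1}{2} \cdot \frac{1}{11}\right) = 37 \left(-38 + \frac{1}{22}\right) = 37 \left(- \frac{835}{22}\right) = - \frac{30895}{22} \approx -1404.3$)
$w = \frac{30895}{44}$ ($w = \left(- \frac{1}{2}\right) \left(- \frac{30895}{22}\right) = \frac{30895}{44} \approx 702.16$)
$w + Z{\left(a{\left(-9,10 \right)},167 \right)} = \frac{30895}{44} + \left(-199 + 167\right) = \frac{30895}{44} - 32 = \frac{29487}{44}$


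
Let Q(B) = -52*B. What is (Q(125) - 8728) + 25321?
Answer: 10093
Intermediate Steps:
(Q(125) - 8728) + 25321 = (-52*125 - 8728) + 25321 = (-6500 - 8728) + 25321 = -15228 + 25321 = 10093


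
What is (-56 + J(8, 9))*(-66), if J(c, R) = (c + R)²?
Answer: -15378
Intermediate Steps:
J(c, R) = (R + c)²
(-56 + J(8, 9))*(-66) = (-56 + (9 + 8)²)*(-66) = (-56 + 17²)*(-66) = (-56 + 289)*(-66) = 233*(-66) = -15378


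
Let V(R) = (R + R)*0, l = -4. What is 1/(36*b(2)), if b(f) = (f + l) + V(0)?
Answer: -1/72 ≈ -0.013889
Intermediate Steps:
V(R) = 0 (V(R) = (2*R)*0 = 0)
b(f) = -4 + f (b(f) = (f - 4) + 0 = (-4 + f) + 0 = -4 + f)
1/(36*b(2)) = 1/(36*(-4 + 2)) = 1/(36*(-2)) = 1/(-72) = -1/72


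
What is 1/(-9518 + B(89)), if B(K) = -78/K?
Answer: -89/847180 ≈ -0.00010505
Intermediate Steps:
1/(-9518 + B(89)) = 1/(-9518 - 78/89) = 1/(-847180/89) = -89/847180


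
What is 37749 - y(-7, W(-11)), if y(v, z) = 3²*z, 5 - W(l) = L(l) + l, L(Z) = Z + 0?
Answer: 37506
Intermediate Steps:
L(Z) = Z
W(l) = 5 - 2*l (W(l) = 5 - (l + l) = 5 - 2*l)
y(v, z) = 9*z
37749 - y(-7, W(-11)) = 37749 - 9*(5 - 2*(-11)) = 37749 - 9*(5 + 22) = 37749 - 9*27 = 37749 - 1*243 = 37749 - 243 = 37506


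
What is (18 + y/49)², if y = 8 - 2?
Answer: 788544/2401 ≈ 328.42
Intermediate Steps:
y = 6
(18 + y/49)² = (18 + 6/49)² = (888/49)² = 788544/2401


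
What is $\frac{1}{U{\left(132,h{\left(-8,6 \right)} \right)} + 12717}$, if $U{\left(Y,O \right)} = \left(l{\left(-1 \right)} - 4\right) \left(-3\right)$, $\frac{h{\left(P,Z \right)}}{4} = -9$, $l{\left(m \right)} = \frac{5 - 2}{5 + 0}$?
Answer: $\frac{5}{63636} \approx 7.8572 \cdot 10^{-5}$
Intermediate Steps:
$l{\left(m \right)} = \frac{3}{5}$
$h{\left(P,Z \right)} = -36$ ($h{\left(P,Z \right)} = 4 \left(-9\right) = -36$)
$U{\left(Y,O \right)} = \frac{51}{5}$ ($U{\left(Y,O \right)} = \left(\frac{3}{5} - 4\right) \left(-3\right) = \left(- \frac{17}{5}\right) \left(-3\right) = \frac{51}{5}$)
$\frac{1}{U{\left(132,h{\left(-8,6 \right)} \right)} + 12717} = \frac{1}{\frac{51}{5} + 12717} = \frac{1}{\frac{63636}{5}} = \frac{5}{63636}$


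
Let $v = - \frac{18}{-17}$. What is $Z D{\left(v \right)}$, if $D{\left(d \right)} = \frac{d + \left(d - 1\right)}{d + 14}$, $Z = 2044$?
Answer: $\frac{9709}{64} \approx 151.7$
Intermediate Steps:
$v = \frac{18}{17}$ ($v = \left(-18\right) \left(- \frac{1}{17}\right) = \frac{18}{17} \approx 1.0588$)
$D{\left(d \right)} = \frac{-1 + 2 d}{14 + d}$ ($D{\left(d \right)} = \frac{d + \left(d - 1\right)}{14 + d} = \frac{d + \left(-1 + d\right)}{14 + d} = \frac{-1 + 2 d}{14 + d}$)
$Z D{\left(v \right)} = 2044 \frac{-1 + 2 \cdot \frac{18}{17}}{14 + \frac{18}{17}} = 2044 \frac{-1 + \frac{36}{17}}{\frac{256}{17}} = 2044 \cdot \frac{17}{256} \cdot \frac{19}{17} = 2044 \cdot \frac{19}{256} = \frac{9709}{64}$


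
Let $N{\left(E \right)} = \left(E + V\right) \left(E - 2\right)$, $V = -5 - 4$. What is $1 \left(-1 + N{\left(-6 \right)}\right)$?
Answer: $119$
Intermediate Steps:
$V = -9$ ($V = -5 - 4 = -9$)
$N{\left(E \right)} = \left(-9 + E\right) \left(-2 + E\right)$ ($N{\left(E \right)} = \left(E - 9\right) \left(E - 2\right) = \left(-9 + E\right) \left(-2 + E\right)$)
$1 \left(-1 + N{\left(-6 \right)}\right) = 1 \left(-1 + \left(18 + \left(-6\right)^{2} - -66\right)\right) = 1 \left(-1 + \left(18 + 36 + 66\right)\right) = 1 \left(-1 + 120\right) = 1 \cdot 119 = 119$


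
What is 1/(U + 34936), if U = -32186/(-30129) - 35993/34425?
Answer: 2857275/99821824331 ≈ 2.8624e-5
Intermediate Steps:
U = 64931/2857275 (U = -32186*(-1/30129) - 35993*1/34425 = 266/249 - 35993/34425 = 64931/2857275 ≈ 0.022725)
1/(U + 34936) = 1/(64931/2857275 + 34936) = 1/(99821824331/2857275) = 2857275/99821824331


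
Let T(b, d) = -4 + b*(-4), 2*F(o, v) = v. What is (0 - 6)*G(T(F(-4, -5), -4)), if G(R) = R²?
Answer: -216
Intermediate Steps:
F(o, v) = v/2
T(b, d) = -4 - 4*b
(0 - 6)*G(T(F(-4, -5), -4)) = (0 - 6)*(-4 - 2*(-5))² = -6*(-4 - 4*(-5/2))² = -6*(-4 + 10)² = -6*6² = -6*36 = -216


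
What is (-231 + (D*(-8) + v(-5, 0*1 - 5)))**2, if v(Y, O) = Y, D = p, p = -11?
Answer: 21904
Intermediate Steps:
D = -11
(-231 + (D*(-8) + v(-5, 0*1 - 5)))**2 = (-231 + (-11*(-8) - 5))**2 = (-231 + (88 - 5))**2 = (-231 + 83)**2 = (-148)**2 = 21904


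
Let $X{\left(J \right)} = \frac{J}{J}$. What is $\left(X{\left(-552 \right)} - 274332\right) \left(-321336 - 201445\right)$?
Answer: $143415034511$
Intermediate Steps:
$X{\left(J \right)} = 1$
$\left(X{\left(-552 \right)} - 274332\right) \left(-321336 - 201445\right) = \left(1 - 274332\right) \left(-321336 - 201445\right) = \left(-274331\right) \left(-522781\right) = 143415034511$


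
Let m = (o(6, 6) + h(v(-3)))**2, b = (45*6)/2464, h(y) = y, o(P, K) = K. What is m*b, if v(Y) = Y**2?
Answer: 30375/1232 ≈ 24.655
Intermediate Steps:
b = 135/1232 (b = 270*(1/2464) = 135/1232 ≈ 0.10958)
m = 225 (m = (6 + (-3)**2)**2 = (6 + 9)**2 = 15**2 = 225)
m*b = 225*(135/1232) = 30375/1232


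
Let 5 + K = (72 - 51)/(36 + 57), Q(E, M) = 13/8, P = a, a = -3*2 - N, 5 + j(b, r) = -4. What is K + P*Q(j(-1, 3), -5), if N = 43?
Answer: -20931/248 ≈ -84.399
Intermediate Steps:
j(b, r) = -9 (j(b, r) = -5 - 4 = -9)
a = -49 (a = -3*2 - 1*43 = -6 - 43 = -49)
P = -49
Q(E, M) = 13/8 (Q(E, M) = 13*(⅛) = 13/8)
K = -148/31 (K = -5 + (72 - 51)/(36 + 57) = -5 + 21/93 = -5 + 21*(1/93) = -5 + 7/31 = -148/31 ≈ -4.7742)
K + P*Q(j(-1, 3), -5) = -148/31 - 49*13/8 = -148/31 - 637/8 = -20931/248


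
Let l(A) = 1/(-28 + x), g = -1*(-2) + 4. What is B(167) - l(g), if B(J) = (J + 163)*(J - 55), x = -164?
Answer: 7096321/192 ≈ 36960.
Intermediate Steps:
g = 6 (g = 2 + 4 = 6)
l(A) = -1/192 (l(A) = 1/(-28 - 164) = 1/(-192) = -1/192)
B(J) = (-55 + J)*(163 + J) (B(J) = (163 + J)*(-55 + J) = (-55 + J)*(163 + J))
B(167) - l(g) = (-8965 + 167² + 108*167) - 1*(-1/192) = (-8965 + 27889 + 18036) + 1/192 = 36960 + 1/192 = 7096321/192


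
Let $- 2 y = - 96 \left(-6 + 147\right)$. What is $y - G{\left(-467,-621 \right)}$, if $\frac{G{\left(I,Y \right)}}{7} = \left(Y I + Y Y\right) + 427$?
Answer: $-4725757$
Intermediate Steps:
$G{\left(I,Y \right)} = 2989 + 7 Y^{2} + 7 I Y$ ($G{\left(I,Y \right)} = 7 \left(\left(Y I + Y Y\right) + 427\right) = 7 \left(\left(I Y + Y^{2}\right) + 427\right) = 7 \left(\left(Y^{2} + I Y\right) + 427\right) = 7 \left(427 + Y^{2} + I Y\right) = 2989 + 7 Y^{2} + 7 I Y$)
$y = 6768$ ($y = - \frac{\left(-96\right) \left(-6 + 147\right)}{2} = - \frac{\left(-96\right) 141}{2} = \left(- \frac{1}{2}\right) \left(-13536\right) = 6768$)
$y - G{\left(-467,-621 \right)} = 6768 - \left(2989 + 7 \left(-621\right)^{2} + 7 \left(-467\right) \left(-621\right)\right) = 6768 - \left(2989 + 7 \cdot 385641 + 2030049\right) = 6768 - \left(2989 + 2699487 + 2030049\right) = 6768 - 4732525 = -4725757$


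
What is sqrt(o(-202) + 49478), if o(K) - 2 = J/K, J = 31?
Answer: sqrt(2018975658)/202 ≈ 222.44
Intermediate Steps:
o(K) = 2 + 31/K
sqrt(o(-202) + 49478) = sqrt((2 + 31/(-202)) + 49478) = sqrt((2 + 31*(-1/202)) + 49478) = sqrt((2 - 31/202) + 49478) = sqrt(373/202 + 49478) = sqrt(9994929/202) = sqrt(2018975658)/202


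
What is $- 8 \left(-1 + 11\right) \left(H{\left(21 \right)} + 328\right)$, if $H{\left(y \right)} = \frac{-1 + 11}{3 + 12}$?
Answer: $- \frac{78880}{3} \approx -26293.0$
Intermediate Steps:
$H{\left(y \right)} = \frac{2}{3}$ ($H{\left(y \right)} = \frac{10}{15} = 10 \cdot \frac{1}{15} = \frac{2}{3}$)
$- 8 \left(-1 + 11\right) \left(H{\left(21 \right)} + 328\right) = - 8 \left(-1 + 11\right) \left(\frac{2}{3} + 328\right) = \left(-8\right) 10 \cdot \frac{986}{3} = \left(-80\right) \frac{986}{3} = - \frac{78880}{3}$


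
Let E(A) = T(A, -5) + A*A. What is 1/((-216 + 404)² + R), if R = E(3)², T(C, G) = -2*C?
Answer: 1/35353 ≈ 2.8286e-5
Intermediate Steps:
E(A) = A² - 2*A (E(A) = -2*A + A*A = -2*A + A² = A² - 2*A)
R = 9 (R = (3*(-2 + 3))² = (3*1)² = 3² = 9)
1/((-216 + 404)² + R) = 1/((-216 + 404)² + 9) = 1/(188² + 9) = 1/(35344 + 9) = 1/35353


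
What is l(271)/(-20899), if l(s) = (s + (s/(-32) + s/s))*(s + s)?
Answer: -2285343/334384 ≈ -6.8345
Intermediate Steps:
l(s) = 2*s*(1 + 31*s/32) (l(s) = (s + (s*(-1/32) + 1))*(2*s) = (s + (-s/32 + 1))*(2*s) = (s + (1 - s/32))*(2*s) = (1 + 31*s/32)*(2*s) = 2*s*(1 + 31*s/32))
l(271)/(-20899) = ((1/16)*271*(32 + 31*271))/(-20899) = ((1/16)*271*(32 + 8401))*(-1/20899) = ((1/16)*271*8433)*(-1/20899) = (2285343/16)*(-1/20899) = -2285343/334384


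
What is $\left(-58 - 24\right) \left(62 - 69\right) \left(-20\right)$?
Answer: $-11480$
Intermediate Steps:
$\left(-58 - 24\right) \left(62 - 69\right) \left(-20\right) = \left(-82\right) \left(-7\right) \left(-20\right) = 574 \left(-20\right) = -11480$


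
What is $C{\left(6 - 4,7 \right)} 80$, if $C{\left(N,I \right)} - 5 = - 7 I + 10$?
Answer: $-2720$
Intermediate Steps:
$C{\left(N,I \right)} = 15 - 7 I$ ($C{\left(N,I \right)} = 5 - \left(-10 + 7 I\right) = 15 - 7 I$)
$C{\left(6 - 4,7 \right)} 80 = \left(15 - 49\right) 80 = \left(-34\right) 80 = -2720$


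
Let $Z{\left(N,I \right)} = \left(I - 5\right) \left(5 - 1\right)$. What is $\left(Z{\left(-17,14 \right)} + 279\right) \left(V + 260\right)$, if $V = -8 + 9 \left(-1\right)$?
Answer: $76545$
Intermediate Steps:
$V = -17$ ($V = -8 - 9 = -17$)
$Z{\left(N,I \right)} = -20 + 4 I$ ($Z{\left(N,I \right)} = \left(-5 + I\right) 4 = -20 + 4 I$)
$\left(Z{\left(-17,14 \right)} + 279\right) \left(V + 260\right) = \left(\left(-20 + 4 \cdot 14\right) + 279\right) \left(-17 + 260\right) = \left(\left(-20 + 56\right) + 279\right) 243 = \left(36 + 279\right) 243 = 315 \cdot 243 = 76545$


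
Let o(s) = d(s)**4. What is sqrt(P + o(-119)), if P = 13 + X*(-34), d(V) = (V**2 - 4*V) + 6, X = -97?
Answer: 136*sqrt(2485664059022) ≈ 2.1442e+8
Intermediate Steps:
d(V) = 6 + V**2 - 4*V
P = 3311 (P = 13 - 97*(-34) = 13 + 3298 = 3311)
o(s) = (6 + s**2 - 4*s)**4
sqrt(P + o(-119)) = sqrt(3311 + (6 + (-119)**2 - 4*(-119))**4) = sqrt(3311 + (6 + 14161 + 476)**4) = sqrt(3311 + 14643**4) = sqrt(3311 + 45974842435667601) = sqrt(45974842435670912) = 136*sqrt(2485664059022)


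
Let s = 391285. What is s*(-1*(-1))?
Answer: 391285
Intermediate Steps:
s*(-1*(-1)) = 391285*(-1*(-1)) = 391285*1 = 391285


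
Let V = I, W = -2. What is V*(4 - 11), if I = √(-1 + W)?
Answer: -7*I*√3 ≈ -12.124*I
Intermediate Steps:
I = I*√3 (I = √(-1 - 2) = √(-3) = I*√3 ≈ 1.732*I)
V = I*√3 ≈ 1.732*I
V*(4 - 11) = (I*√3)*(4 - 11) = (I*√3)*(-7) = -7*I*√3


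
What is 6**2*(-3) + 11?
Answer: -97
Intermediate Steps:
6**2*(-3) + 11 = 36*(-3) + 11 = -108 + 11 = -97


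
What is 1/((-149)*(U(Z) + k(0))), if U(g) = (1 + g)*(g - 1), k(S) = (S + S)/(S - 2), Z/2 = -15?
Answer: -1/133951 ≈ -7.4654e-6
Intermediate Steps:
Z = -30 (Z = 2*(-15) = -30)
k(S) = 2*S/(-2 + S) (k(S) = (2*S)/(-2 + S) = 2*S/(-2 + S))
U(g) = (1 + g)*(-1 + g)
1/((-149)*(U(Z) + k(0))) = 1/((-149)*((-1 + (-30)²) + 2*0/(-2 + 0))) = -1/(149*((-1 + 900) + 2*0/(-2))) = -1/(149*(899 + 2*0*(-½))) = -1/(149*(899 + 0)) = -1/149/899 = -1/149*1/899 = -1/133951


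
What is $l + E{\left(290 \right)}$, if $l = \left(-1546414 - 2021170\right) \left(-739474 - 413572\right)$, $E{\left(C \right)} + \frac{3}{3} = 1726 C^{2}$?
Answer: $4113733617463$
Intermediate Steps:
$E{\left(C \right)} = -1 + 1726 C^{2}$
$l = 4113588460864$ ($l = \left(-3567584\right) \left(-1153046\right) = 4113588460864$)
$l + E{\left(290 \right)} = 4113588460864 - \left(1 - 1726 \cdot 290^{2}\right) = 4113588460864 + \left(-1 + 1726 \cdot 84100\right) = 4113588460864 + \left(-1 + 145156600\right) = 4113588460864 + 145156599 = 4113733617463$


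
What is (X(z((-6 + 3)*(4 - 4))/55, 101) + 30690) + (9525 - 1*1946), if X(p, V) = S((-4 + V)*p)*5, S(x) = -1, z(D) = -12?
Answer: 38264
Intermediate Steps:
X(p, V) = -5 (X(p, V) = -1*5 = -5)
(X(z((-6 + 3)*(4 - 4))/55, 101) + 30690) + (9525 - 1*1946) = (-5 + 30690) + (9525 - 1*1946) = 30685 + (9525 - 1946) = 30685 + 7579 = 38264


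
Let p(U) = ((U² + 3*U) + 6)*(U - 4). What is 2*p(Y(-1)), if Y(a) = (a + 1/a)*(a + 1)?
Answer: -48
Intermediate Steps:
Y(a) = (1 + a)*(a + 1/a) (Y(a) = (a + 1/a)*(1 + a) = (1 + a)*(a + 1/a))
p(U) = (-4 + U)*(6 + U² + 3*U) (p(U) = (6 + U² + 3*U)*(-4 + U) = (-4 + U)*(6 + U² + 3*U))
2*p(Y(-1)) = 2*(-24 + (1 - 1 + 1/(-1) + (-1)²)³ - (1 - 1 + 1/(-1) + (-1)²)² - 6*(1 - 1 + 1/(-1) + (-1)²)) = 2*(-24 + (1 - 1 - 1 + 1)³ - (1 - 1 - 1 + 1)² - 6*(1 - 1 - 1 + 1)) = 2*(-24 + 0³ - 1*0² - 6*0) = 2*(-24 + 0 - 1*0 + 0) = 2*(-24 + 0 + 0 + 0) = 2*(-24) = -48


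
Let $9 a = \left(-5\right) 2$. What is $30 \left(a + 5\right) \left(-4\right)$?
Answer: $- \frac{1400}{3} \approx -466.67$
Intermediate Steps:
$a = - \frac{10}{9}$ ($a = \frac{\left(-5\right) 2}{9} = \frac{1}{9} \left(-10\right) = - \frac{10}{9} \approx -1.1111$)
$30 \left(a + 5\right) \left(-4\right) = 30 \left(- \frac{10}{9} + 5\right) \left(-4\right) = 30 \cdot \frac{35}{9} \left(-4\right) = 30 \left(- \frac{140}{9}\right) = - \frac{1400}{3}$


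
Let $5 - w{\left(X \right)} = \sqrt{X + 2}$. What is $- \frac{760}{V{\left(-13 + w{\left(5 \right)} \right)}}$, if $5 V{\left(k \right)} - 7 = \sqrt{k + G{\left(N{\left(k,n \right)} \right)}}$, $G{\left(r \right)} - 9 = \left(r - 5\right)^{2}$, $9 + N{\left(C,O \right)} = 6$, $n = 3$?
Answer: $- \frac{760}{\frac{7}{5} + \frac{\sqrt{65 - \sqrt{7}}}{5}} \approx -255.09$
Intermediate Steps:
$w{\left(X \right)} = 5 - \sqrt{2 + X}$ ($w{\left(X \right)} = 5 - \sqrt{X + 2} = 5 - \sqrt{2 + X}$)
$N{\left(C,O \right)} = -3$ ($N{\left(C,O \right)} = -9 + 6 = -3$)
$G{\left(r \right)} = 9 + \left(-5 + r\right)^{2}$ ($G{\left(r \right)} = 9 + \left(r - 5\right)^{2} = 9 + \left(-5 + r\right)^{2}$)
$V{\left(k \right)} = \frac{7}{5} + \frac{\sqrt{73 + k}}{5}$ ($V{\left(k \right)} = \frac{7}{5} + \frac{\sqrt{k + \left(9 + \left(-5 - 3\right)^{2}\right)}}{5} = \frac{7}{5} + \frac{\sqrt{k + \left(9 + \left(-8\right)^{2}\right)}}{5} = \frac{7}{5} + \frac{\sqrt{k + \left(9 + 64\right)}}{5} = \frac{7}{5} + \frac{\sqrt{k + 73}}{5} = \frac{7}{5} + \frac{\sqrt{73 + k}}{5}$)
$- \frac{760}{V{\left(-13 + w{\left(5 \right)} \right)}} = - \frac{760}{\frac{7}{5} + \frac{\sqrt{73 - \left(8 + \sqrt{2 + 5}\right)}}{5}} = - \frac{760}{\frac{7}{5} + \frac{\sqrt{73 - \left(8 + \sqrt{7}\right)}}{5}} = - \frac{760}{\frac{7}{5} + \frac{\sqrt{65 - \sqrt{7}}}{5}}$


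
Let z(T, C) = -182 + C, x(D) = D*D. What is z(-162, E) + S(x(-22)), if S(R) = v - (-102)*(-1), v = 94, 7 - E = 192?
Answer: -375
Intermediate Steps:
E = -185 (E = 7 - 1*192 = 7 - 192 = -185)
x(D) = D²
S(R) = -8 (S(R) = 94 - (-102)*(-1) = 94 - 1*102 = 94 - 102 = -8)
z(-162, E) + S(x(-22)) = (-182 - 185) - 8 = -367 - 8 = -375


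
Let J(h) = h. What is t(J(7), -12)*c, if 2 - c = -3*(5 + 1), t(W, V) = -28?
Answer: -560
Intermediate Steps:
c = 20 (c = 2 - (-3)*(5 + 1) = 2 - (-3)*6 = 2 - 1*(-18) = 2 + 18 = 20)
t(J(7), -12)*c = -28*20 = -560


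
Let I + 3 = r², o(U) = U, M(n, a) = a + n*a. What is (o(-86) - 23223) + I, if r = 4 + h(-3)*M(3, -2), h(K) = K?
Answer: -22528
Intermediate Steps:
M(n, a) = a + a*n
r = 28 (r = 4 - (-6)*(1 + 3) = 4 - (-6)*4 = 4 - 3*(-8) = 4 + 24 = 28)
I = 781 (I = -3 + 28² = -3 + 784 = 781)
(o(-86) - 23223) + I = (-86 - 23223) + 781 = -23309 + 781 = -22528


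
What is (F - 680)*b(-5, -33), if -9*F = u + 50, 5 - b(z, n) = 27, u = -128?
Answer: 44308/3 ≈ 14769.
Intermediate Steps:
b(z, n) = -22 (b(z, n) = 5 - 1*27 = 5 - 27 = -22)
F = 26/3 (F = -(-128 + 50)/9 = -⅑*(-78) = 26/3 ≈ 8.6667)
(F - 680)*b(-5, -33) = (26/3 - 680)*(-22) = -2014/3*(-22) = 44308/3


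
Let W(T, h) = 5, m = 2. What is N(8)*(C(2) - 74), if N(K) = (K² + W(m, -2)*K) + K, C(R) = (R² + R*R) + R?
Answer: -7168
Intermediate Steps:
C(R) = R + 2*R² (C(R) = (R² + R²) + R = 2*R² + R = R + 2*R²)
N(K) = K² + 6*K (N(K) = (K² + 5*K) + K = K² + 6*K)
N(8)*(C(2) - 74) = (8*(6 + 8))*(2*(1 + 2*2) - 74) = (8*14)*(2*(1 + 4) - 74) = 112*(2*5 - 74) = 112*(10 - 74) = 112*(-64) = -7168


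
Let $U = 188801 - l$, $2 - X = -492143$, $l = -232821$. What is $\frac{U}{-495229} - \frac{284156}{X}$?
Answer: $- \frac{348221450914}{243724476205} \approx -1.4288$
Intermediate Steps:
$X = 492145$ ($X = 2 - -492143 = 2 + 492143 = 492145$)
$U = 421622$ ($U = 188801 - -232821 = 188801 + 232821 = 421622$)
$\frac{U}{-495229} - \frac{284156}{X} = \frac{421622}{-495229} - \frac{284156}{492145} = 421622 \left(- \frac{1}{495229}\right) - \frac{284156}{492145} = - \frac{421622}{495229} - \frac{284156}{492145} = - \frac{348221450914}{243724476205}$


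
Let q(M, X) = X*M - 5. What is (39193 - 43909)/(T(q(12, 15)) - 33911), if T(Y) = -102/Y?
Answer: 825300/5934527 ≈ 0.13907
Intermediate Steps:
q(M, X) = -5 + M*X (q(M, X) = M*X - 5 = -5 + M*X)
(39193 - 43909)/(T(q(12, 15)) - 33911) = (39193 - 43909)/(-102/(-5 + 12*15) - 33911) = -4716/(-102/(-5 + 180) - 33911) = -4716/(-102/175 - 33911) = -4716/(-5934527/175) = -4716*(-175/5934527) = 825300/5934527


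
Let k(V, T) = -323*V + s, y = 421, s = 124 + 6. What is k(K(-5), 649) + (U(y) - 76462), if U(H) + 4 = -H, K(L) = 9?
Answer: -79664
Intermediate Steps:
s = 130
U(H) = -4 - H
k(V, T) = 130 - 323*V (k(V, T) = -323*V + 130 = 130 - 323*V)
k(K(-5), 649) + (U(y) - 76462) = (130 - 323*9) + ((-4 - 1*421) - 76462) = (130 - 2907) + ((-4 - 421) - 76462) = -2777 + (-425 - 76462) = -2777 - 76887 = -79664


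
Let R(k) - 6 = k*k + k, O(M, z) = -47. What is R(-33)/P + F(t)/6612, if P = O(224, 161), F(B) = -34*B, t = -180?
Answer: -561192/25897 ≈ -21.670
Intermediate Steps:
P = -47
R(k) = 6 + k + k² (R(k) = 6 + (k*k + k) = 6 + (k² + k) = 6 + (k + k²) = 6 + k + k²)
R(-33)/P + F(t)/6612 = (6 - 33 + (-33)²)/(-47) - 34*(-180)/6612 = (6 - 33 + 1089)*(-1/47) + 6120*(1/6612) = 1062*(-1/47) + 510/551 = -1062/47 + 510/551 = -561192/25897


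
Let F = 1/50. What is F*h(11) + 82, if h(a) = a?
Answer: 4111/50 ≈ 82.220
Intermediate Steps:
F = 1/50 ≈ 0.020000
F*h(11) + 82 = (1/50)*11 + 82 = 11/50 + 82 = 4111/50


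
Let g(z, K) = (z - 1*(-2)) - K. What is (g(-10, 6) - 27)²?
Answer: 1681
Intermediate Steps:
g(z, K) = 2 + z - K (g(z, K) = (z + 2) - K = (2 + z) - K = 2 + z - K)
(g(-10, 6) - 27)² = ((2 - 10 - 1*6) - 27)² = ((2 - 10 - 6) - 27)² = (-14 - 27)² = (-41)² = 1681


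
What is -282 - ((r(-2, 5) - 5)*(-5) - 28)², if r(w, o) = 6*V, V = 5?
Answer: -23691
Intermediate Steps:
r(w, o) = 30 (r(w, o) = 6*5 = 30)
-282 - ((r(-2, 5) - 5)*(-5) - 28)² = -282 - ((30 - 5)*(-5) - 28)² = -282 - (25*(-5) - 28)² = -282 - (-125 - 28)² = -282 - 1*(-153)² = -282 - 1*23409 = -282 - 23409 = -23691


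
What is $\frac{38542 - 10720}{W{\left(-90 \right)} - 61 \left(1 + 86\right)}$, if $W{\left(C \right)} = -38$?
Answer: $- \frac{27822}{5345} \approx -5.2052$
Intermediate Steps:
$\frac{38542 - 10720}{W{\left(-90 \right)} - 61 \left(1 + 86\right)} = \frac{38542 - 10720}{-38 - 61 \left(1 + 86\right)} = \frac{27822}{-38 - 5307} = \frac{27822}{-5345} = 27822 \left(- \frac{1}{5345}\right) = - \frac{27822}{5345}$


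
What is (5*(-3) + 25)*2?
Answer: 20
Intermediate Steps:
(5*(-3) + 25)*2 = (-15 + 25)*2 = 10*2 = 20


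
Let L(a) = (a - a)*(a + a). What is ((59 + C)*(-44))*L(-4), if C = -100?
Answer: 0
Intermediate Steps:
L(a) = 0 (L(a) = 0*(2*a) = 0)
((59 + C)*(-44))*L(-4) = ((59 - 100)*(-44))*0 = -41*(-44)*0 = 1804*0 = 0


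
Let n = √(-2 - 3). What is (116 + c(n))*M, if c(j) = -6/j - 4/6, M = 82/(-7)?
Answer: -28372/21 - 492*I*√5/35 ≈ -1351.0 - 31.433*I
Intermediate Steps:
n = I*√5 (n = √(-5) = I*√5 ≈ 2.2361*I)
M = -82/7 (M = 82*(-⅐) = -82/7 ≈ -11.714)
c(j) = -⅔ - 6/j (c(j) = -6/j - 4*⅙ = -6/j - ⅔ = -⅔ - 6/j)
(116 + c(n))*M = (116 + (-⅔ - 6*(-I*√5/5)))*(-82/7) = (116 + (-⅔ - (-6)*I*√5/5))*(-82/7) = (116 + (-⅔ + 6*I*√5/5))*(-82/7) = (346/3 + 6*I*√5/5)*(-82/7) = -28372/21 - 492*I*√5/35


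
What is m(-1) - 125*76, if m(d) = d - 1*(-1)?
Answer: -9500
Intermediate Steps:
m(d) = 1 + d (m(d) = d + 1 = 1 + d)
m(-1) - 125*76 = (1 - 1) - 125*76 = 0 - 9500 = -9500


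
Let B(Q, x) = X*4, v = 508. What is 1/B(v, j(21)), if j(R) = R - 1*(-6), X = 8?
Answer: 1/32 ≈ 0.031250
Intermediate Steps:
j(R) = 6 + R (j(R) = R + 6 = 6 + R)
B(Q, x) = 32 (B(Q, x) = 8*4 = 32)
1/B(v, j(21)) = 1/32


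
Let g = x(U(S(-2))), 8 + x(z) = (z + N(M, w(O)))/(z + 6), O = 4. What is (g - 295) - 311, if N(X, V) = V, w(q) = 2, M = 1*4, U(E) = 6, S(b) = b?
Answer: -1840/3 ≈ -613.33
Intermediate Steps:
M = 4
x(z) = -8 + (2 + z)/(6 + z) (x(z) = -8 + (z + 2)/(z + 6) = -8 + (2 + z)/(6 + z))
g = -22/3 (g = (-46 - 7*6)/(6 + 6) = (-46 - 42)/12 = (1/12)*(-88) = -22/3 ≈ -7.3333)
(g - 295) - 311 = (-22/3 - 295) - 311 = -907/3 - 311 = -1840/3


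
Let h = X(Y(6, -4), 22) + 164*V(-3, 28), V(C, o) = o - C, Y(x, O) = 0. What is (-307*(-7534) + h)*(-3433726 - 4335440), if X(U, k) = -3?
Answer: -18009074402154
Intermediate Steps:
h = 5081 (h = -3 + 164*(28 - 1*(-3)) = -3 + 164*(28 + 3) = -3 + 164*31 = -3 + 5084 = 5081)
(-307*(-7534) + h)*(-3433726 - 4335440) = (-307*(-7534) + 5081)*(-3433726 - 4335440) = (2312938 + 5081)*(-7769166) = 2318019*(-7769166) = -18009074402154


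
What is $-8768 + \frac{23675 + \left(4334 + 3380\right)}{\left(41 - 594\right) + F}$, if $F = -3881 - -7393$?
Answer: $- \frac{25913123}{2959} \approx -8757.4$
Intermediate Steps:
$F = 3512$ ($F = -3881 + 7393 = 3512$)
$-8768 + \frac{23675 + \left(4334 + 3380\right)}{\left(41 - 594\right) + F} = -8768 + \frac{23675 + \left(4334 + 3380\right)}{\left(41 - 594\right) + 3512} = -8768 + \frac{23675 + 7714}{\left(41 - 594\right) + 3512} = -8768 + \frac{31389}{-553 + 3512} = -8768 + \frac{31389}{2959} = - \frac{25913123}{2959}$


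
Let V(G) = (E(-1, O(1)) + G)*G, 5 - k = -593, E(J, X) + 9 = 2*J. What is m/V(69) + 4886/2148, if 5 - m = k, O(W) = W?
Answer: 253889/119393 ≈ 2.1265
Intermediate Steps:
E(J, X) = -9 + 2*J
k = 598 (k = 5 - 1*(-593) = 5 + 593 = 598)
V(G) = G*(-11 + G) (V(G) = ((-9 + 2*(-1)) + G)*G = ((-9 - 2) + G)*G = (-11 + G)*G = G*(-11 + G))
m = -593 (m = 5 - 1*598 = 5 - 598 = -593)
m/V(69) + 4886/2148 = -593*1/(69*(-11 + 69)) + 4886/2148 = -593/(69*58) + 4886*(1/2148) = -593/4002 + 2443/1074 = 253889/119393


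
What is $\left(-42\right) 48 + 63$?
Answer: $-1953$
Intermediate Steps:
$\left(-42\right) 48 + 63 = -2016 + 63 = -1953$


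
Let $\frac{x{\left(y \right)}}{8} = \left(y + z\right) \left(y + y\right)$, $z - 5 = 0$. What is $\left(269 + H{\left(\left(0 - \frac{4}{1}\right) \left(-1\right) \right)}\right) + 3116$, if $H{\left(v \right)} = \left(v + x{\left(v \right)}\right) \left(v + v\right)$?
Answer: $8025$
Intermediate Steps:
$z = 5$ ($z = 5 + 0 = 5$)
$x{\left(y \right)} = 16 y \left(5 + y\right)$ ($x{\left(y \right)} = 8 \left(y + 5\right) \left(y + y\right) = 8 \left(5 + y\right) 2 y = 8 \cdot 2 y \left(5 + y\right) = 16 y \left(5 + y\right)$)
$H{\left(v \right)} = 2 v \left(v + 16 v \left(5 + v\right)\right)$ ($H{\left(v \right)} = \left(v + 16 v \left(5 + v\right)\right) \left(v + v\right) = \left(v + 16 v \left(5 + v\right)\right) 2 v = 2 v \left(v + 16 v \left(5 + v\right)\right)$)
$\left(269 + H{\left(\left(0 - \frac{4}{1}\right) \left(-1\right) \right)}\right) + 3116 = \left(269 + \left(\left(0 - \frac{4}{1}\right) \left(-1\right)\right)^{2} \left(162 + 32 \left(0 - \frac{4}{1}\right) \left(-1\right)\right)\right) + 3116 = \left(269 + \left(\left(0 - 4\right) \left(-1\right)\right)^{2} \left(162 + 32 \left(0 - 4\right) \left(-1\right)\right)\right) + 3116 = \left(269 + \left(\left(-4\right) \left(-1\right)\right)^{2} \left(162 + 32 \left(\left(-4\right) \left(-1\right)\right)\right)\right) + 3116 = \left(269 + 4^{2} \left(162 + 32 \cdot 4\right)\right) + 3116 = \left(269 + 16 \left(162 + 128\right)\right) + 3116 = \left(269 + 16 \cdot 290\right) + 3116 = \left(269 + 4640\right) + 3116 = 4909 + 3116 = 8025$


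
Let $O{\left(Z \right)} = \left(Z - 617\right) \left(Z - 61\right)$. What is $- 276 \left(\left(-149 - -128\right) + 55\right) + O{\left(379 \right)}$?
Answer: $-85068$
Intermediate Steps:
$O{\left(Z \right)} = \left(-617 + Z\right) \left(-61 + Z\right)$
$- 276 \left(\left(-149 - -128\right) + 55\right) + O{\left(379 \right)} = - 276 \left(\left(-149 - -128\right) + 55\right) + \left(37637 + 379^{2} - 256962\right) = - 276 \left(\left(-149 + 128\right) + 55\right) + \left(37637 + 143641 - 256962\right) = - 276 \left(-21 + 55\right) - 75684 = \left(-276\right) 34 - 75684 = -9384 - 75684 = -85068$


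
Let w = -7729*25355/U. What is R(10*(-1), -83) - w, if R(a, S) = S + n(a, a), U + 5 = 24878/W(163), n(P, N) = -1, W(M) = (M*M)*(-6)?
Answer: -15620119264881/410974 ≈ -3.8008e+7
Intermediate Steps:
W(M) = -6*M² (W(M) = M²*(-6) = -6*M²)
U = -410974/79707 (U = -5 + 24878/((-6*163²)) = -5 + 24878/((-6*26569)) = -5 + 24878/(-159414) = -5 + 24878*(-1/159414) = -5 - 12439/79707 = -410974/79707 ≈ -5.1561)
w = 15620084743065/410974 (w = -7729/((-410974/79707/25355)) = -7729/((-410974/79707*1/25355)) = -7729/(-410974/2020970985) = -7729*(-2020970985/410974) = 15620084743065/410974 ≈ 3.8007e+7)
R(a, S) = -1 + S (R(a, S) = S - 1 = -1 + S)
R(10*(-1), -83) - w = (-1 - 83) - 1*15620084743065/410974 = -84 - 15620084743065/410974 = -15620119264881/410974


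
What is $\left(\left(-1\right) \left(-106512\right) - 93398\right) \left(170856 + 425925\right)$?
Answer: $7826186034$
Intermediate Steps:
$\left(\left(-1\right) \left(-106512\right) - 93398\right) \left(170856 + 425925\right) = \left(106512 - 93398\right) 596781 = 13114 \cdot 596781 = 7826186034$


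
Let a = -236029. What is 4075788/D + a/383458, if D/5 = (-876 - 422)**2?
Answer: -106354875419/807564465290 ≈ -0.13170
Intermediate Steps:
D = 8424020 (D = 5*(-876 - 422)**2 = 5*(-1298)**2 = 5*1684804 = 8424020)
4075788/D + a/383458 = 4075788/8424020 - 236029/383458 = 4075788*(1/8424020) - 236029*1/383458 = 1018947/2106005 - 236029/383458 = -106354875419/807564465290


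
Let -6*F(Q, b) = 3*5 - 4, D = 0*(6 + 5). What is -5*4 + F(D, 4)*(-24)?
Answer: 24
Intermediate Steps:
D = 0 (D = 0*11 = 0)
F(Q, b) = -11/6 (F(Q, b) = -(3*5 - 4)/6 = -(15 - 4)/6 = -⅙*11 = -11/6)
-5*4 + F(D, 4)*(-24) = -5*4 - 11/6*(-24) = -20 + 44 = 24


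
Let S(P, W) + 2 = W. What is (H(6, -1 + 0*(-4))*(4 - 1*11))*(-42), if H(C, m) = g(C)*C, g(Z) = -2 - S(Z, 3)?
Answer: -5292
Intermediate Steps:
S(P, W) = -2 + W
g(Z) = -3 (g(Z) = -2 - (-2 + 3) = -2 - 1*1 = -2 - 1 = -3)
H(C, m) = -3*C
(H(6, -1 + 0*(-4))*(4 - 1*11))*(-42) = ((-3*6)*(4 - 1*11))*(-42) = -18*(4 - 11)*(-42) = -18*(-7)*(-42) = 126*(-42) = -5292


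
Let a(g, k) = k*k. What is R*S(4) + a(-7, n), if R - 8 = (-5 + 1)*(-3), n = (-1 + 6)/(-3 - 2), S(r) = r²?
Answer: 321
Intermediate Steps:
n = -1 (n = 5/(-5) = 5*(-⅕) = -1)
R = 20 (R = 8 + (-5 + 1)*(-3) = 8 - 4*(-3) = 8 + 12 = 20)
a(g, k) = k²
R*S(4) + a(-7, n) = 20*4² + (-1)² = 20*16 + 1 = 320 + 1 = 321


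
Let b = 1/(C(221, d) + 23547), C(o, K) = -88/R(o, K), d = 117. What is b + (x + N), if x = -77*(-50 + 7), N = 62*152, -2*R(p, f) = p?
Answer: 66273742526/5204063 ≈ 12735.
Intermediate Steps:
R(p, f) = -p/2
C(o, K) = 176/o (C(o, K) = -88*(-2/o) = -(-176)/o = 176/o)
N = 9424
x = 3311 (x = -77*(-43) = 3311)
b = 221/5204063 (b = 1/(176/221 + 23547) = 1/(5204063/221) = 221/5204063 ≈ 4.2467e-5)
b + (x + N) = 221/5204063 + (3311 + 9424) = 221/5204063 + 12735 = 66273742526/5204063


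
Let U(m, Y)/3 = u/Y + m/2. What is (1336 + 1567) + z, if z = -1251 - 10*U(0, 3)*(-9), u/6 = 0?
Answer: 1652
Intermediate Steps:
u = 0 (u = 6*0 = 0)
U(m, Y) = 3*m/2 (U(m, Y) = 3*(0/Y + m/2) = 3*(0 + m*(1/2)) = 3*(0 + m/2) = 3*(m/2) = 3*m/2)
z = -1251 (z = -1251 - 10*((3/2)*0)*(-9) = -1251 - 10*0*(-9) = -1251 - 0*(-9) = -1251 - 1*0 = -1251 + 0 = -1251)
(1336 + 1567) + z = (1336 + 1567) - 1251 = 2903 - 1251 = 1652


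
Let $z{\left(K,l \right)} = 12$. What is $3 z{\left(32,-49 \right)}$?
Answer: $36$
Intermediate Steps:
$3 z{\left(32,-49 \right)} = 3 \cdot 12 = 36$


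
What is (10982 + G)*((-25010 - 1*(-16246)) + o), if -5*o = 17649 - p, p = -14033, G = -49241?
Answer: 2888631018/5 ≈ 5.7773e+8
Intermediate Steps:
o = -31682/5 (o = -(17649 - 1*(-14033))/5 = -(17649 + 14033)/5 = -⅕*31682 = -31682/5 ≈ -6336.4)
(10982 + G)*((-25010 - 1*(-16246)) + o) = (10982 - 49241)*((-25010 - 1*(-16246)) - 31682/5) = -38259*((-25010 + 16246) - 31682/5) = -38259*(-8764 - 31682/5) = -38259*(-75502/5) = 2888631018/5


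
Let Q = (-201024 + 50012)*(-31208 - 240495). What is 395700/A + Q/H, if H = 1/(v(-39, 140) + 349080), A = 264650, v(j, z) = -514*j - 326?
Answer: 80093763203216670314/5293 ≈ 1.5132e+16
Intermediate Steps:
v(j, z) = -326 - 514*j
Q = 41030413436 (Q = -151012*(-271703) = 41030413436)
H = 1/368800 (H = 1/((-326 - 514*(-39)) + 349080) = 1/((-326 + 20046) + 349080) = 1/(19720 + 349080) = 1/368800 ≈ 2.7115e-6)
395700/A + Q/H = 395700/264650 + 41030413436/(1/368800) = 395700*(1/264650) + 41030413436*368800 = 7914/5293 + 15132016475196800 = 80093763203216670314/5293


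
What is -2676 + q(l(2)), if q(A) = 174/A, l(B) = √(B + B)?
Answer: -2589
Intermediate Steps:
l(B) = √2*√B (l(B) = √(2*B) = √2*√B)
-2676 + q(l(2)) = -2676 + 174/((√2*√2)) = -2676 + 174/2 = -2676 + 174*(½) = -2676 + 87 = -2589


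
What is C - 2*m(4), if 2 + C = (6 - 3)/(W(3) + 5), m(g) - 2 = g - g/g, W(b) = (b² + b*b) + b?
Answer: -309/26 ≈ -11.885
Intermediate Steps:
W(b) = b + 2*b² (W(b) = (b² + b²) + b = 2*b² + b = b + 2*b²)
m(g) = 1 + g (m(g) = 2 + (g - g/g) = 2 + (g - 1*1) = 2 + (g - 1) = 2 + (-1 + g) = 1 + g)
C = -49/26 (C = -2 + (6 - 3)/(3*(1 + 2*3) + 5) = -2 + 3/(3*(1 + 6) + 5) = -2 + 3/(3*7 + 5) = -2 + 3/(21 + 5) = -2 + 3/26 = -49/26 ≈ -1.8846)
C - 2*m(4) = -49/26 - 2*(1 + 4) = -49/26 - 2*5 = -49/26 - 10 = -309/26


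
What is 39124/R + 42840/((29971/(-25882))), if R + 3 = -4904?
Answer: -320116470092/8651041 ≈ -37003.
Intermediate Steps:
R = -4907 (R = -3 - 4904 = -4907)
39124/R + 42840/((29971/(-25882))) = 39124/(-4907) + 42840/((29971/(-25882))) = 39124*(-1/4907) + 42840/((29971*(-1/25882))) = -39124/4907 + 42840/(-29971/25882) = -39124/4907 + 42840*(-25882/29971) = -39124/4907 - 65222640/1763 = -320116470092/8651041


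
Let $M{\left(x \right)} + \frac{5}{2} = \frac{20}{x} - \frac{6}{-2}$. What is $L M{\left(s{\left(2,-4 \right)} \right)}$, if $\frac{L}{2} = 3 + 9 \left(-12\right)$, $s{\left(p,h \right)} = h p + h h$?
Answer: $-630$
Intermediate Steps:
$s{\left(p,h \right)} = h^{2} + h p$ ($s{\left(p,h \right)} = h p + h^{2} = h^{2} + h p$)
$L = -210$ ($L = 2 \left(3 + 9 \left(-12\right)\right) = 2 \left(3 - 108\right) = 2 \left(-105\right) = -210$)
$M{\left(x \right)} = \frac{1}{2} + \frac{20}{x}$ ($M{\left(x \right)} = - \frac{5}{2} + \left(\frac{20}{x} - \frac{6}{-2}\right) = - \frac{5}{2} + \left(\frac{20}{x} - -3\right) = - \frac{5}{2} + \left(\frac{20}{x} + 3\right) = - \frac{5}{2} + \left(3 + \frac{20}{x}\right) = \frac{1}{2} + \frac{20}{x}$)
$L M{\left(s{\left(2,-4 \right)} \right)} = - 210 \frac{40 - 4 \left(-4 + 2\right)}{2 \left(- 4 \left(-4 + 2\right)\right)} = - 210 \frac{40 - -8}{2 \left(\left(-4\right) \left(-2\right)\right)} = - 210 \frac{40 + 8}{2 \cdot 8} = - 210 \cdot \frac{1}{2} \cdot \frac{1}{8} \cdot 48 = \left(-210\right) 3 = -630$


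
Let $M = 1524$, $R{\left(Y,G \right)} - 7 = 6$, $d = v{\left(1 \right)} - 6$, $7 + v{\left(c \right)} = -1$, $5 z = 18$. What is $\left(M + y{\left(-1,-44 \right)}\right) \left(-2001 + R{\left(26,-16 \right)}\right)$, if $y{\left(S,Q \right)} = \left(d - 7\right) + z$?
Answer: $- \frac{14975604}{5} \approx -2.9951 \cdot 10^{6}$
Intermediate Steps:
$z = \frac{18}{5}$ ($z = \frac{1}{5} \cdot 18 = \frac{18}{5} \approx 3.6$)
$v{\left(c \right)} = -8$ ($v{\left(c \right)} = -7 - 1 = -8$)
$d = -14$ ($d = -8 - 6 = -14$)
$R{\left(Y,G \right)} = 13$ ($R{\left(Y,G \right)} = 7 + 6 = 13$)
$y{\left(S,Q \right)} = - \frac{87}{5}$ ($y{\left(S,Q \right)} = \left(-14 - 7\right) + \frac{18}{5} = -21 + \frac{18}{5} = - \frac{87}{5}$)
$\left(M + y{\left(-1,-44 \right)}\right) \left(-2001 + R{\left(26,-16 \right)}\right) = \left(1524 - \frac{87}{5}\right) \left(-2001 + 13\right) = \frac{7533}{5} \left(-1988\right) = - \frac{14975604}{5}$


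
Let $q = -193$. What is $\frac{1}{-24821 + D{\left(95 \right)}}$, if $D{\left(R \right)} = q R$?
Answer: $- \frac{1}{43156} \approx -2.3172 \cdot 10^{-5}$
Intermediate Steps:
$D{\left(R \right)} = - 193 R$
$\frac{1}{-24821 + D{\left(95 \right)}} = \frac{1}{-24821 - 18335} = \frac{1}{-43156} = - \frac{1}{43156}$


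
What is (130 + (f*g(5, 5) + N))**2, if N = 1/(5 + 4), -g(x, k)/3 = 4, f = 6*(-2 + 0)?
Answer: 6086089/81 ≈ 75137.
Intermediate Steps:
f = -12 (f = 6*(-2) = -12)
g(x, k) = -12 (g(x, k) = -3*4 = -12)
N = 1/9 ≈ 0.11111
(130 + (f*g(5, 5) + N))**2 = (130 + (-12*(-12) + 1/9))**2 = (130 + (144 + 1/9))**2 = (130 + 1297/9)**2 = (2467/9)**2 = 6086089/81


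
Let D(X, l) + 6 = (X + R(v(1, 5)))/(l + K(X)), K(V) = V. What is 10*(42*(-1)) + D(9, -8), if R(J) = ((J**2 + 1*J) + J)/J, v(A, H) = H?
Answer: -410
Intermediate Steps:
R(J) = (J**2 + 2*J)/J (R(J) = ((J**2 + J) + J)/J = ((J + J**2) + J)/J = (J**2 + 2*J)/J)
D(X, l) = -6 + (7 + X)/(X + l) (D(X, l) = -6 + (X + (2 + 5))/(l + X) = -6 + (X + 7)/(X + l) = -6 + (7 + X)/(X + l))
10*(42*(-1)) + D(9, -8) = 10*(42*(-1)) + (7 - 6*(-8) - 5*9)/(9 - 8) = 10*(-42) + (7 + 48 - 45)/1 = -420 + 1*10 = -420 + 10 = -410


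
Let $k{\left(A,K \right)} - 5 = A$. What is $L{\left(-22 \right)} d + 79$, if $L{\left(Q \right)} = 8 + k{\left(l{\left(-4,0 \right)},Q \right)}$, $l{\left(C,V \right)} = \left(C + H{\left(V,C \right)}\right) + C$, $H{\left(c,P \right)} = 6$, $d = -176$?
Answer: $-1857$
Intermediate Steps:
$l{\left(C,V \right)} = 6 + 2 C$ ($l{\left(C,V \right)} = \left(C + 6\right) + C = \left(6 + C\right) + C = 6 + 2 C$)
$k{\left(A,K \right)} = 5 + A$
$L{\left(Q \right)} = 11$ ($L{\left(Q \right)} = 8 + \left(5 + \left(6 + 2 \left(-4\right)\right)\right) = 8 + \left(5 + \left(6 - 8\right)\right) = 8 + \left(5 - 2\right) = 8 + 3 = 11$)
$L{\left(-22 \right)} d + 79 = 11 \left(-176\right) + 79 = -1936 + 79 = -1857$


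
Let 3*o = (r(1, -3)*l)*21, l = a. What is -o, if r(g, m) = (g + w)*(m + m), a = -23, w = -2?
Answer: 966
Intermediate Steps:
l = -23
r(g, m) = 2*m*(-2 + g) (r(g, m) = (g - 2)*(m + m) = (-2 + g)*(2*m) = 2*m*(-2 + g))
o = -966 (o = (((2*(-3)*(-2 + 1))*(-23))*21)/3 = (((2*(-3)*(-1))*(-23))*21)/3 = ((6*(-23))*21)/3 = (-138*21)/3 = (⅓)*(-2898) = -966)
-o = -1*(-966) = 966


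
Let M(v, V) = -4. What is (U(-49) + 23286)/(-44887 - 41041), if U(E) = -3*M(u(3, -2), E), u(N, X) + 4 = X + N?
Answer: -11649/42964 ≈ -0.27113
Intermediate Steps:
u(N, X) = -4 + N + X (u(N, X) = -4 + (X + N) = -4 + (N + X) = -4 + N + X)
U(E) = 12 (U(E) = -3*(-4) = 12)
(U(-49) + 23286)/(-44887 - 41041) = (12 + 23286)/(-44887 - 41041) = 23298/(-85928) = 23298*(-1/85928) = -11649/42964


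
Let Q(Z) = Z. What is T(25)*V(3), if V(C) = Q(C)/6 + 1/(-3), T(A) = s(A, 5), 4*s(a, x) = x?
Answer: 5/24 ≈ 0.20833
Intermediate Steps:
s(a, x) = x/4
T(A) = 5/4 (T(A) = (¼)*5 = 5/4)
V(C) = -⅓ + C/6 (V(C) = C/6 + 1/(-3) = C*(⅙) + 1*(-⅓) = C/6 - ⅓ = -⅓ + C/6)
T(25)*V(3) = 5*(-⅓ + (⅙)*3)/4 = 5*(-⅓ + ½)/4 = (5/4)*(⅙) = 5/24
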